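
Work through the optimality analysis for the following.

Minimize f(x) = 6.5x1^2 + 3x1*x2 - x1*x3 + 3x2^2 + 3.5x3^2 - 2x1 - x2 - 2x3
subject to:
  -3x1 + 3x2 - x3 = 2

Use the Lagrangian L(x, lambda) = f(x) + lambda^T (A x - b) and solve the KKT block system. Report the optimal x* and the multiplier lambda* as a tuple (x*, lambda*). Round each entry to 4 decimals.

Form the Lagrangian:
  L(x, lambda) = (1/2) x^T Q x + c^T x + lambda^T (A x - b)
Stationarity (grad_x L = 0): Q x + c + A^T lambda = 0.
Primal feasibility: A x = b.

This gives the KKT block system:
  [ Q   A^T ] [ x     ]   [-c ]
  [ A    0  ] [ lambda ] = [ b ]

Solving the linear system:
  x*      = (-0.1332, 0.5885, 0.1652)
  lambda* = (-0.7105)
  f(x*)   = 0.3843

x* = (-0.1332, 0.5885, 0.1652), lambda* = (-0.7105)


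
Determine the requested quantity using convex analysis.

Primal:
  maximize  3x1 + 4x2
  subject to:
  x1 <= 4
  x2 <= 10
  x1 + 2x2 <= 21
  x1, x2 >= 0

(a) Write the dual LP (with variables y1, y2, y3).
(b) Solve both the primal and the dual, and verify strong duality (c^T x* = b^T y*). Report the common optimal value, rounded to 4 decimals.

The standard primal-dual pair for 'max c^T x s.t. A x <= b, x >= 0' is:
  Dual:  min b^T y  s.t.  A^T y >= c,  y >= 0.

So the dual LP is:
  minimize  4y1 + 10y2 + 21y3
  subject to:
    y1 + y3 >= 3
    y2 + 2y3 >= 4
    y1, y2, y3 >= 0

Solving the primal: x* = (4, 8.5).
  primal value c^T x* = 46.
Solving the dual: y* = (1, 0, 2).
  dual value b^T y* = 46.
Strong duality: c^T x* = b^T y*. Confirmed.

46


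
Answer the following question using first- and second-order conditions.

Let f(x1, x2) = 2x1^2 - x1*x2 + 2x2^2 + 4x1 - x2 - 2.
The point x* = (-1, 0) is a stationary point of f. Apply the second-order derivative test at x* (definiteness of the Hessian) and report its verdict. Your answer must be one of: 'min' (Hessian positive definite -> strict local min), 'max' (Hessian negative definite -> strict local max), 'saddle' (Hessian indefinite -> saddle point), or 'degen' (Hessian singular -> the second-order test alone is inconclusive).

Compute the Hessian H = grad^2 f:
  H = [[4, -1], [-1, 4]]
Verify stationarity: grad f(x*) = H x* + g = (0, 0).
Eigenvalues of H: 3, 5.
Both eigenvalues > 0, so H is positive definite -> x* is a strict local min.

min


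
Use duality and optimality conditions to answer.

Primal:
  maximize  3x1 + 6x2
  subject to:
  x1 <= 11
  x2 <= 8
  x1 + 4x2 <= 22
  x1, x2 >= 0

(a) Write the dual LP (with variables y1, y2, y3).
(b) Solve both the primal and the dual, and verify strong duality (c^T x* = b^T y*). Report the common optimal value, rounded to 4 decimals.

The standard primal-dual pair for 'max c^T x s.t. A x <= b, x >= 0' is:
  Dual:  min b^T y  s.t.  A^T y >= c,  y >= 0.

So the dual LP is:
  minimize  11y1 + 8y2 + 22y3
  subject to:
    y1 + y3 >= 3
    y2 + 4y3 >= 6
    y1, y2, y3 >= 0

Solving the primal: x* = (11, 2.75).
  primal value c^T x* = 49.5.
Solving the dual: y* = (1.5, 0, 1.5).
  dual value b^T y* = 49.5.
Strong duality: c^T x* = b^T y*. Confirmed.

49.5


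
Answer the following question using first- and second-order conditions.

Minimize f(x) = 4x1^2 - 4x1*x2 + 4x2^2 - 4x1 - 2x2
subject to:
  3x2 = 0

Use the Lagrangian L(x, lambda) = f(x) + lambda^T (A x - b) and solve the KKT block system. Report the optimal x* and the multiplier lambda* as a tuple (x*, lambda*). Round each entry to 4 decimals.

Form the Lagrangian:
  L(x, lambda) = (1/2) x^T Q x + c^T x + lambda^T (A x - b)
Stationarity (grad_x L = 0): Q x + c + A^T lambda = 0.
Primal feasibility: A x = b.

This gives the KKT block system:
  [ Q   A^T ] [ x     ]   [-c ]
  [ A    0  ] [ lambda ] = [ b ]

Solving the linear system:
  x*      = (0.5, 0)
  lambda* = (1.3333)
  f(x*)   = -1

x* = (0.5, 0), lambda* = (1.3333)


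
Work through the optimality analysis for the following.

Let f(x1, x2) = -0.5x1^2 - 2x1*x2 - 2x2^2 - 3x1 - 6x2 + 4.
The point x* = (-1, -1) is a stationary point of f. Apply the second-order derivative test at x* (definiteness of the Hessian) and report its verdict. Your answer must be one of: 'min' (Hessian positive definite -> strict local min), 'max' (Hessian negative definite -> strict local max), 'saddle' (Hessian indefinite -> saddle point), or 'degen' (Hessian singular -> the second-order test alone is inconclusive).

Compute the Hessian H = grad^2 f:
  H = [[-1, -2], [-2, -4]]
Verify stationarity: grad f(x*) = H x* + g = (0, 0).
Eigenvalues of H: -5, 0.
H has a zero eigenvalue (singular; negative semidefinite but not definite), so H is neither positive definite, negative definite, nor indefinite. The second-order test alone is inconclusive -> degen.
(Indeed, f is constant along the null direction of H through x*, so x* is not a strict local extremum.)

degen


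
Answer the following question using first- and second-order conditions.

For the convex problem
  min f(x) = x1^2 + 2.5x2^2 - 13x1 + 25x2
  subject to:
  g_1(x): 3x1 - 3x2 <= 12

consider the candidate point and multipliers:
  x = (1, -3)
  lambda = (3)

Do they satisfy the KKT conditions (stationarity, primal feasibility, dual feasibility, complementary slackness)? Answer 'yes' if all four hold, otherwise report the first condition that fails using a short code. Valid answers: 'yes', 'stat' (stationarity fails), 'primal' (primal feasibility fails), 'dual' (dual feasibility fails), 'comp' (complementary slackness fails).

Gradient of f: grad f(x) = Q x + c = (-11, 10)
Constraint values g_i(x) = a_i^T x - b_i:
  g_1((1, -3)) = 0
Stationarity residual: grad f(x) + sum_i lambda_i a_i = (-2, 1)
  -> stationarity FAILS
Primal feasibility (all g_i <= 0): OK
Dual feasibility (all lambda_i >= 0): OK
Complementary slackness (lambda_i * g_i(x) = 0 for all i): OK

Verdict: the first failing condition is stationarity -> stat.

stat


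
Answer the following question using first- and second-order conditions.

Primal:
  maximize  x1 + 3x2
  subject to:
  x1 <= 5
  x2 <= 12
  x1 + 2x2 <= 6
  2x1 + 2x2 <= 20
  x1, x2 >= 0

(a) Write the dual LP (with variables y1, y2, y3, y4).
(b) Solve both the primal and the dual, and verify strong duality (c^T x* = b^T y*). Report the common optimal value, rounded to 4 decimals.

The standard primal-dual pair for 'max c^T x s.t. A x <= b, x >= 0' is:
  Dual:  min b^T y  s.t.  A^T y >= c,  y >= 0.

So the dual LP is:
  minimize  5y1 + 12y2 + 6y3 + 20y4
  subject to:
    y1 + y3 + 2y4 >= 1
    y2 + 2y3 + 2y4 >= 3
    y1, y2, y3, y4 >= 0

Solving the primal: x* = (0, 3).
  primal value c^T x* = 9.
Solving the dual: y* = (0, 0, 1.5, 0).
  dual value b^T y* = 9.
Strong duality: c^T x* = b^T y*. Confirmed.

9


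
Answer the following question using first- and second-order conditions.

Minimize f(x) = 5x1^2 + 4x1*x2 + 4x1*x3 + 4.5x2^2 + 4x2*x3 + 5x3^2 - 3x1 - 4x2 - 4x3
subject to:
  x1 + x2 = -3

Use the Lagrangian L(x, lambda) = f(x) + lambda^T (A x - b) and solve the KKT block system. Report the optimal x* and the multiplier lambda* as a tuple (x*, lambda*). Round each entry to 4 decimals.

Form the Lagrangian:
  L(x, lambda) = (1/2) x^T Q x + c^T x + lambda^T (A x - b)
Stationarity (grad_x L = 0): Q x + c + A^T lambda = 0.
Primal feasibility: A x = b.

This gives the KKT block system:
  [ Q   A^T ] [ x     ]   [-c ]
  [ A    0  ] [ lambda ] = [ b ]

Solving the linear system:
  x*      = (-1.4545, -1.5455, 1.6)
  lambda* = (17.3273)
  f(x*)   = 28.0636

x* = (-1.4545, -1.5455, 1.6), lambda* = (17.3273)


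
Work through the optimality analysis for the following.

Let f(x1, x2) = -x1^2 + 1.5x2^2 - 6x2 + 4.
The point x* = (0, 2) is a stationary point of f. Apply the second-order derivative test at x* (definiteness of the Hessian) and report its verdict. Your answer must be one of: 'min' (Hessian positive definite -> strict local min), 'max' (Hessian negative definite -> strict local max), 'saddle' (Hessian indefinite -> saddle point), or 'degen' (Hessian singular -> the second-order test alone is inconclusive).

Compute the Hessian H = grad^2 f:
  H = [[-2, 0], [0, 3]]
Verify stationarity: grad f(x*) = H x* + g = (0, 0).
Eigenvalues of H: -2, 3.
Eigenvalues have mixed signs, so H is indefinite -> x* is a saddle point.

saddle


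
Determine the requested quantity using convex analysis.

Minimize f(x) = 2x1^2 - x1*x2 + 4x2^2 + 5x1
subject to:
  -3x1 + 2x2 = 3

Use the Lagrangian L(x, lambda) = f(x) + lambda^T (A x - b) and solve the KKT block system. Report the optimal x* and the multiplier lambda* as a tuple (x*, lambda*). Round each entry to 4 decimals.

Form the Lagrangian:
  L(x, lambda) = (1/2) x^T Q x + c^T x + lambda^T (A x - b)
Stationarity (grad_x L = 0): Q x + c + A^T lambda = 0.
Primal feasibility: A x = b.

This gives the KKT block system:
  [ Q   A^T ] [ x     ]   [-c ]
  [ A    0  ] [ lambda ] = [ b ]

Solving the linear system:
  x*      = (-1.1316, -0.1974)
  lambda* = (0.2237)
  f(x*)   = -3.1645

x* = (-1.1316, -0.1974), lambda* = (0.2237)


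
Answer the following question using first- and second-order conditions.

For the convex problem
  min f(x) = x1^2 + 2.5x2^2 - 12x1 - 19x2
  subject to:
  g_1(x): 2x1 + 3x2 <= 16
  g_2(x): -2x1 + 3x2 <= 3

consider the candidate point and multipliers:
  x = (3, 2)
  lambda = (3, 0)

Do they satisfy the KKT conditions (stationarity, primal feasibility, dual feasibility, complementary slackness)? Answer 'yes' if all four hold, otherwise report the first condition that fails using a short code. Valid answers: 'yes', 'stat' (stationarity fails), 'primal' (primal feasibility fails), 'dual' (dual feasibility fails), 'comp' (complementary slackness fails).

Gradient of f: grad f(x) = Q x + c = (-6, -9)
Constraint values g_i(x) = a_i^T x - b_i:
  g_1((3, 2)) = -4
  g_2((3, 2)) = -3
Stationarity residual: grad f(x) + sum_i lambda_i a_i = (0, 0)
  -> stationarity OK
Primal feasibility (all g_i <= 0): OK
Dual feasibility (all lambda_i >= 0): OK
Complementary slackness (lambda_i * g_i(x) = 0 for all i): FAILS

Verdict: the first failing condition is complementary_slackness -> comp.

comp


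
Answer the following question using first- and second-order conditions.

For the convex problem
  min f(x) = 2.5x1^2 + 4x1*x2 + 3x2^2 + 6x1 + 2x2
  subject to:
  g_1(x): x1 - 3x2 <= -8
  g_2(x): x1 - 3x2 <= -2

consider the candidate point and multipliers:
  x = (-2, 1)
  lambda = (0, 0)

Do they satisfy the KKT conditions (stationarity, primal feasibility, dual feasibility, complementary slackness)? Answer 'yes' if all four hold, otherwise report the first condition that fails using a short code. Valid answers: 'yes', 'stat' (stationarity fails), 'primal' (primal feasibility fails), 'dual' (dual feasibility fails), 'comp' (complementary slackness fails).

Gradient of f: grad f(x) = Q x + c = (0, 0)
Constraint values g_i(x) = a_i^T x - b_i:
  g_1((-2, 1)) = 3
  g_2((-2, 1)) = -3
Stationarity residual: grad f(x) + sum_i lambda_i a_i = (0, 0)
  -> stationarity OK
Primal feasibility (all g_i <= 0): FAILS
Dual feasibility (all lambda_i >= 0): OK
Complementary slackness (lambda_i * g_i(x) = 0 for all i): OK

Verdict: the first failing condition is primal_feasibility -> primal.

primal


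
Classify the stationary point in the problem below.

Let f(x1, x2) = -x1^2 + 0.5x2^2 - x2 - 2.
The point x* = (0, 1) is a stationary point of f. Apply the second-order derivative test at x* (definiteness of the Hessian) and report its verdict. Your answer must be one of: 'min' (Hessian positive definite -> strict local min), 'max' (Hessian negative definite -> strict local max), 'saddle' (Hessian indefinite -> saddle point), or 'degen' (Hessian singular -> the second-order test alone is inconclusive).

Compute the Hessian H = grad^2 f:
  H = [[-2, 0], [0, 1]]
Verify stationarity: grad f(x*) = H x* + g = (0, 0).
Eigenvalues of H: -2, 1.
Eigenvalues have mixed signs, so H is indefinite -> x* is a saddle point.

saddle


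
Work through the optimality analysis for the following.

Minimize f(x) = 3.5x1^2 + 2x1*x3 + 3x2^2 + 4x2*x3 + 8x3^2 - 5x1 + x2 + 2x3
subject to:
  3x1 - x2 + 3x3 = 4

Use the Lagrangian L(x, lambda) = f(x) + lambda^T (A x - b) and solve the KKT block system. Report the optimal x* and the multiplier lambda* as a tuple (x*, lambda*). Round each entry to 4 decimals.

Form the Lagrangian:
  L(x, lambda) = (1/2) x^T Q x + c^T x + lambda^T (A x - b)
Stationarity (grad_x L = 0): Q x + c + A^T lambda = 0.
Primal feasibility: A x = b.

This gives the KKT block system:
  [ Q   A^T ] [ x     ]   [-c ]
  [ A    0  ] [ lambda ] = [ b ]

Solving the linear system:
  x*      = (1.182, -0.3703, 0.0279)
  lambda* = (-1.1099)
  f(x*)   = -0.8923

x* = (1.182, -0.3703, 0.0279), lambda* = (-1.1099)


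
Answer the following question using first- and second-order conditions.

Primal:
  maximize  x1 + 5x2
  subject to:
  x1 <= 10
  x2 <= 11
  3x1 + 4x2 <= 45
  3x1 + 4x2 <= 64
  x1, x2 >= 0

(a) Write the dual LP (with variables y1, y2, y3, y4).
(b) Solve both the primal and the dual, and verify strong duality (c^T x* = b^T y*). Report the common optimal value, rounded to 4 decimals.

The standard primal-dual pair for 'max c^T x s.t. A x <= b, x >= 0' is:
  Dual:  min b^T y  s.t.  A^T y >= c,  y >= 0.

So the dual LP is:
  minimize  10y1 + 11y2 + 45y3 + 64y4
  subject to:
    y1 + 3y3 + 3y4 >= 1
    y2 + 4y3 + 4y4 >= 5
    y1, y2, y3, y4 >= 0

Solving the primal: x* = (0.3333, 11).
  primal value c^T x* = 55.3333.
Solving the dual: y* = (0, 3.6667, 0.3333, 0).
  dual value b^T y* = 55.3333.
Strong duality: c^T x* = b^T y*. Confirmed.

55.3333


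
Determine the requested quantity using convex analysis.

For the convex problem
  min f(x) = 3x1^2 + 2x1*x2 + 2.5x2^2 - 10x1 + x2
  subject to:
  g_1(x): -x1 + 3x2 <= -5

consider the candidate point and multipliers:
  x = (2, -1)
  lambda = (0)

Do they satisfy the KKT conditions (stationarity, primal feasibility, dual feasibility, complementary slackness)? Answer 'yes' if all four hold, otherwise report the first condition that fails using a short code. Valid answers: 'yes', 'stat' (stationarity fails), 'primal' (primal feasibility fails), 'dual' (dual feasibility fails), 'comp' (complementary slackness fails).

Gradient of f: grad f(x) = Q x + c = (0, 0)
Constraint values g_i(x) = a_i^T x - b_i:
  g_1((2, -1)) = 0
Stationarity residual: grad f(x) + sum_i lambda_i a_i = (0, 0)
  -> stationarity OK
Primal feasibility (all g_i <= 0): OK
Dual feasibility (all lambda_i >= 0): OK
Complementary slackness (lambda_i * g_i(x) = 0 for all i): OK

Verdict: yes, KKT holds.

yes


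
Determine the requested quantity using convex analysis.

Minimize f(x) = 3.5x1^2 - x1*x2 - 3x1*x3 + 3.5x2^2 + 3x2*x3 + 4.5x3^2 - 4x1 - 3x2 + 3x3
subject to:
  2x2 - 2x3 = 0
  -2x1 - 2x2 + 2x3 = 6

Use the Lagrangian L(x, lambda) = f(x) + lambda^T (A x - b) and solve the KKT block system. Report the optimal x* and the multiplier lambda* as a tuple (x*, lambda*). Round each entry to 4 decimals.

Form the Lagrangian:
  L(x, lambda) = (1/2) x^T Q x + c^T x + lambda^T (A x - b)
Stationarity (grad_x L = 0): Q x + c + A^T lambda = 0.
Primal feasibility: A x = b.

This gives the KKT block system:
  [ Q   A^T ] [ x     ]   [-c ]
  [ A    0  ] [ lambda ] = [ b ]

Solving the linear system:
  x*      = (-3, -0.5455, -0.5455)
  lambda* = (-8.6818, -11.4091)
  f(x*)   = 40.2273

x* = (-3, -0.5455, -0.5455), lambda* = (-8.6818, -11.4091)


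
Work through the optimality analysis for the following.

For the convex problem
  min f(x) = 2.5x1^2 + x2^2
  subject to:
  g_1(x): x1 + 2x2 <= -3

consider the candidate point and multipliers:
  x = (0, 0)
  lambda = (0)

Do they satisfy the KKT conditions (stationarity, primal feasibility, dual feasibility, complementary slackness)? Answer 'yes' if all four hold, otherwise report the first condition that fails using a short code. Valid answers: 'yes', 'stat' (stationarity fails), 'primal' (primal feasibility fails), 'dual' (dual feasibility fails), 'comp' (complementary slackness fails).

Gradient of f: grad f(x) = Q x + c = (0, 0)
Constraint values g_i(x) = a_i^T x - b_i:
  g_1((0, 0)) = 3
Stationarity residual: grad f(x) + sum_i lambda_i a_i = (0, 0)
  -> stationarity OK
Primal feasibility (all g_i <= 0): FAILS
Dual feasibility (all lambda_i >= 0): OK
Complementary slackness (lambda_i * g_i(x) = 0 for all i): OK

Verdict: the first failing condition is primal_feasibility -> primal.

primal


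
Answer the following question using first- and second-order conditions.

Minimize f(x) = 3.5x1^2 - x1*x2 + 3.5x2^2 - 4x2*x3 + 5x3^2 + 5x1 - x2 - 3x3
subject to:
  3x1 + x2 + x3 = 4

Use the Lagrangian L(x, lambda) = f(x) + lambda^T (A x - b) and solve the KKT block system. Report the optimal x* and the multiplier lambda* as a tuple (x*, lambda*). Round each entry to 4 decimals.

Form the Lagrangian:
  L(x, lambda) = (1/2) x^T Q x + c^T x + lambda^T (A x - b)
Stationarity (grad_x L = 0): Q x + c + A^T lambda = 0.
Primal feasibility: A x = b.

This gives the KKT block system:
  [ Q   A^T ] [ x     ]   [-c ]
  [ A    0  ] [ lambda ] = [ b ]

Solving the linear system:
  x*      = (0.586, 1.1989, 1.043)
  lambda* = (-2.6344)
  f(x*)   = 4.5699

x* = (0.586, 1.1989, 1.043), lambda* = (-2.6344)


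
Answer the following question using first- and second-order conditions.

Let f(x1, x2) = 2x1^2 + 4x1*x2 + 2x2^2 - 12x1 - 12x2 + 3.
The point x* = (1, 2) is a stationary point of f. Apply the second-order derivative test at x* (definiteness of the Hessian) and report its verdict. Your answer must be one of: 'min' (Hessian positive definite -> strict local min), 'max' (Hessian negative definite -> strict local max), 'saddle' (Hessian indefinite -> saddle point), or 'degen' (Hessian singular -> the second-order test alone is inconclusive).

Compute the Hessian H = grad^2 f:
  H = [[4, 4], [4, 4]]
Verify stationarity: grad f(x*) = H x* + g = (0, 0).
Eigenvalues of H: 0, 8.
H has a zero eigenvalue (singular; positive semidefinite but not definite), so H is neither positive definite, negative definite, nor indefinite. The second-order test alone is inconclusive -> degen.
(Indeed, f is constant along the null direction of H through x*, so x* is not a strict local extremum.)

degen


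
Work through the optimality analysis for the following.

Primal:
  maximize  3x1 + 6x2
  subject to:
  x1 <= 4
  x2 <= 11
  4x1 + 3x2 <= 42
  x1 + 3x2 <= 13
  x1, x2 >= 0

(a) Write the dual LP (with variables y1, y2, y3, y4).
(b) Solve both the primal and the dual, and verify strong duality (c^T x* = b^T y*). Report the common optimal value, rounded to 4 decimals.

The standard primal-dual pair for 'max c^T x s.t. A x <= b, x >= 0' is:
  Dual:  min b^T y  s.t.  A^T y >= c,  y >= 0.

So the dual LP is:
  minimize  4y1 + 11y2 + 42y3 + 13y4
  subject to:
    y1 + 4y3 + y4 >= 3
    y2 + 3y3 + 3y4 >= 6
    y1, y2, y3, y4 >= 0

Solving the primal: x* = (4, 3).
  primal value c^T x* = 30.
Solving the dual: y* = (1, 0, 0, 2).
  dual value b^T y* = 30.
Strong duality: c^T x* = b^T y*. Confirmed.

30


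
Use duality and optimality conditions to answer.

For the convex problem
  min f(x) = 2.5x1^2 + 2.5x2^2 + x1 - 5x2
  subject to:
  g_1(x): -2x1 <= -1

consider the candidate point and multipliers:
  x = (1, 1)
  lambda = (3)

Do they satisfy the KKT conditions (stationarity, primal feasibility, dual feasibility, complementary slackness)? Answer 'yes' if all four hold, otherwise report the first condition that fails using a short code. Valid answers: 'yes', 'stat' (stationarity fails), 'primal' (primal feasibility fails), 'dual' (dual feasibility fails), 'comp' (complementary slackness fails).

Gradient of f: grad f(x) = Q x + c = (6, 0)
Constraint values g_i(x) = a_i^T x - b_i:
  g_1((1, 1)) = -1
Stationarity residual: grad f(x) + sum_i lambda_i a_i = (0, 0)
  -> stationarity OK
Primal feasibility (all g_i <= 0): OK
Dual feasibility (all lambda_i >= 0): OK
Complementary slackness (lambda_i * g_i(x) = 0 for all i): FAILS

Verdict: the first failing condition is complementary_slackness -> comp.

comp


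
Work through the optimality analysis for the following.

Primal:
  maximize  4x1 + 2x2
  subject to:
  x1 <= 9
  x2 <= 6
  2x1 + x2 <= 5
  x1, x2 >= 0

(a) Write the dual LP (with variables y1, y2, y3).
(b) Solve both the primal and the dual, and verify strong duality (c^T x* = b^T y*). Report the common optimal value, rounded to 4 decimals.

The standard primal-dual pair for 'max c^T x s.t. A x <= b, x >= 0' is:
  Dual:  min b^T y  s.t.  A^T y >= c,  y >= 0.

So the dual LP is:
  minimize  9y1 + 6y2 + 5y3
  subject to:
    y1 + 2y3 >= 4
    y2 + y3 >= 2
    y1, y2, y3 >= 0

Solving the primal: x* = (2.5, 0).
  primal value c^T x* = 10.
Solving the dual: y* = (0, 0, 2).
  dual value b^T y* = 10.
Strong duality: c^T x* = b^T y*. Confirmed.

10


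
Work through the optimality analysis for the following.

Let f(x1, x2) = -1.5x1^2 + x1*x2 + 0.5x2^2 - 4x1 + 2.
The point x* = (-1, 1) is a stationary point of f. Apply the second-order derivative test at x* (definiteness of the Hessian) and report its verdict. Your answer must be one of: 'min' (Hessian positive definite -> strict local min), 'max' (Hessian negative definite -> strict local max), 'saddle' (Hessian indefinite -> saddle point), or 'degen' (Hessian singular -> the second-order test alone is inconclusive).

Compute the Hessian H = grad^2 f:
  H = [[-3, 1], [1, 1]]
Verify stationarity: grad f(x*) = H x* + g = (0, 0).
Eigenvalues of H: -3.2361, 1.2361.
Eigenvalues have mixed signs, so H is indefinite -> x* is a saddle point.

saddle


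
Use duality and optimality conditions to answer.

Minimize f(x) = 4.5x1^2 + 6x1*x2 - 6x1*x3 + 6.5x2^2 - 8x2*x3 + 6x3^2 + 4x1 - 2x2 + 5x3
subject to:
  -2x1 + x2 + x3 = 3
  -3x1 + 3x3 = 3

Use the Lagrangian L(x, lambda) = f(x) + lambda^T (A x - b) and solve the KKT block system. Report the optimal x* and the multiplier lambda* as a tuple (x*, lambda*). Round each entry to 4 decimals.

Form the Lagrangian:
  L(x, lambda) = (1/2) x^T Q x + c^T x + lambda^T (A x - b)
Stationarity (grad_x L = 0): Q x + c + A^T lambda = 0.
Primal feasibility: A x = b.

This gives the KKT block system:
  [ Q   A^T ] [ x     ]   [-c ]
  [ A    0  ] [ lambda ] = [ b ]

Solving the linear system:
  x*      = (-1.5, 0.5, -0.5)
  lambda* = (0.5, -1.5)
  f(x*)   = -3.25

x* = (-1.5, 0.5, -0.5), lambda* = (0.5, -1.5)


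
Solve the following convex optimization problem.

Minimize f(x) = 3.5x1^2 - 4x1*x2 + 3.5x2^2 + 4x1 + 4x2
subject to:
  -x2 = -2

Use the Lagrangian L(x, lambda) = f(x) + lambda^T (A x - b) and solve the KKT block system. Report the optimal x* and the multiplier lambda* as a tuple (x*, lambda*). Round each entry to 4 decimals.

Form the Lagrangian:
  L(x, lambda) = (1/2) x^T Q x + c^T x + lambda^T (A x - b)
Stationarity (grad_x L = 0): Q x + c + A^T lambda = 0.
Primal feasibility: A x = b.

This gives the KKT block system:
  [ Q   A^T ] [ x     ]   [-c ]
  [ A    0  ] [ lambda ] = [ b ]

Solving the linear system:
  x*      = (0.5714, 2)
  lambda* = (15.7143)
  f(x*)   = 20.8571

x* = (0.5714, 2), lambda* = (15.7143)


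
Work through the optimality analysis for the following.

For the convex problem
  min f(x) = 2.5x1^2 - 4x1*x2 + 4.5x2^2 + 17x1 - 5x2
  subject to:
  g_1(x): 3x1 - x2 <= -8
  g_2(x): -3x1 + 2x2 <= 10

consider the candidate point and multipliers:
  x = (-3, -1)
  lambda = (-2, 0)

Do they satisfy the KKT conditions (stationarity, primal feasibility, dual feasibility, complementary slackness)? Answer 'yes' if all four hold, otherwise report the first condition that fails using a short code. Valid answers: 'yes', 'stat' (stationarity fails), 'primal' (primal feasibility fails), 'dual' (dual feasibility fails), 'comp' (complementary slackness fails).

Gradient of f: grad f(x) = Q x + c = (6, -2)
Constraint values g_i(x) = a_i^T x - b_i:
  g_1((-3, -1)) = 0
  g_2((-3, -1)) = -3
Stationarity residual: grad f(x) + sum_i lambda_i a_i = (0, 0)
  -> stationarity OK
Primal feasibility (all g_i <= 0): OK
Dual feasibility (all lambda_i >= 0): FAILS
Complementary slackness (lambda_i * g_i(x) = 0 for all i): OK

Verdict: the first failing condition is dual_feasibility -> dual.

dual


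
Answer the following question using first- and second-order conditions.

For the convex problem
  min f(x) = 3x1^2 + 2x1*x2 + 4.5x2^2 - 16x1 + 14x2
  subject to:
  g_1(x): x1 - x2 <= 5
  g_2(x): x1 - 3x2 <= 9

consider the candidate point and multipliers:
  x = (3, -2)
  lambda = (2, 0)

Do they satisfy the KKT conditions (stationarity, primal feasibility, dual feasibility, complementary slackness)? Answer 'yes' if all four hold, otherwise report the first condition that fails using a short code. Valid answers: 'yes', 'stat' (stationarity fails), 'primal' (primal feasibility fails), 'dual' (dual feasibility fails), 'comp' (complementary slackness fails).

Gradient of f: grad f(x) = Q x + c = (-2, 2)
Constraint values g_i(x) = a_i^T x - b_i:
  g_1((3, -2)) = 0
  g_2((3, -2)) = 0
Stationarity residual: grad f(x) + sum_i lambda_i a_i = (0, 0)
  -> stationarity OK
Primal feasibility (all g_i <= 0): OK
Dual feasibility (all lambda_i >= 0): OK
Complementary slackness (lambda_i * g_i(x) = 0 for all i): OK

Verdict: yes, KKT holds.

yes


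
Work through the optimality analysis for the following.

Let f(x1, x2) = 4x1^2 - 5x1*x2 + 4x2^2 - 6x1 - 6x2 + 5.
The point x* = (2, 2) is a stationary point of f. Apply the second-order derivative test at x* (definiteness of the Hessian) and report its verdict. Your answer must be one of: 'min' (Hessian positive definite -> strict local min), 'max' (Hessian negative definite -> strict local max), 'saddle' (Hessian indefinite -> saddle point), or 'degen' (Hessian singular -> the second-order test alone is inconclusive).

Compute the Hessian H = grad^2 f:
  H = [[8, -5], [-5, 8]]
Verify stationarity: grad f(x*) = H x* + g = (0, 0).
Eigenvalues of H: 3, 13.
Both eigenvalues > 0, so H is positive definite -> x* is a strict local min.

min


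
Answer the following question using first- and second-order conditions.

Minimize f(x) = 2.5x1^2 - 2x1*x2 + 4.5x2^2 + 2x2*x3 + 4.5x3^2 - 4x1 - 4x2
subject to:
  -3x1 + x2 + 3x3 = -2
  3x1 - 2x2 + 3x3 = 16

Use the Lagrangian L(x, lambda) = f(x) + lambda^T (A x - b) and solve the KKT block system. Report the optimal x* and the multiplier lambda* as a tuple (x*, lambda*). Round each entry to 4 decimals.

Form the Lagrangian:
  L(x, lambda) = (1/2) x^T Q x + c^T x + lambda^T (A x - b)
Stationarity (grad_x L = 0): Q x + c + A^T lambda = 0.
Primal feasibility: A x = b.

This gives the KKT block system:
  [ Q   A^T ] [ x     ]   [-c ]
  [ A    0  ] [ lambda ] = [ b ]

Solving the linear system:
  x*      = (2.8, -0.4, 2.2667)
  lambda* = (-1.4667, -5.0667)
  f(x*)   = 34.2667

x* = (2.8, -0.4, 2.2667), lambda* = (-1.4667, -5.0667)


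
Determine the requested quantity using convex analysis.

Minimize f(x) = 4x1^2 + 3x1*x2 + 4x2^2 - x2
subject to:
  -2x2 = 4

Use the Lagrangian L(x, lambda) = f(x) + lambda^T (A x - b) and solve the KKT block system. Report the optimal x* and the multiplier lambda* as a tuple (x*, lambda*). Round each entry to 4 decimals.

Form the Lagrangian:
  L(x, lambda) = (1/2) x^T Q x + c^T x + lambda^T (A x - b)
Stationarity (grad_x L = 0): Q x + c + A^T lambda = 0.
Primal feasibility: A x = b.

This gives the KKT block system:
  [ Q   A^T ] [ x     ]   [-c ]
  [ A    0  ] [ lambda ] = [ b ]

Solving the linear system:
  x*      = (0.75, -2)
  lambda* = (-7.375)
  f(x*)   = 15.75

x* = (0.75, -2), lambda* = (-7.375)


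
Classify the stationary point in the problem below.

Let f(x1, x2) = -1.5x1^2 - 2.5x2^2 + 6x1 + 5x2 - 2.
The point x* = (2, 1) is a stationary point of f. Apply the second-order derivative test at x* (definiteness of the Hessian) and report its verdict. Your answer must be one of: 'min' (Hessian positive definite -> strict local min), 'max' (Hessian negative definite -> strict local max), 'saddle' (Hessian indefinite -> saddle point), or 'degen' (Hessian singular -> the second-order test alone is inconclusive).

Compute the Hessian H = grad^2 f:
  H = [[-3, 0], [0, -5]]
Verify stationarity: grad f(x*) = H x* + g = (0, 0).
Eigenvalues of H: -5, -3.
Both eigenvalues < 0, so H is negative definite -> x* is a strict local max.

max


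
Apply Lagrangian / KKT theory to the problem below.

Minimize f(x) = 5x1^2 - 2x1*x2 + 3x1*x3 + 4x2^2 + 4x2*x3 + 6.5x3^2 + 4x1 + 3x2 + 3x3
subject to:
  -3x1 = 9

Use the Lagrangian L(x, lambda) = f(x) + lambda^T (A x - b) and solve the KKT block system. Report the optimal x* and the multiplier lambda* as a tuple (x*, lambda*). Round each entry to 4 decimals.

Form the Lagrangian:
  L(x, lambda) = (1/2) x^T Q x + c^T x + lambda^T (A x - b)
Stationarity (grad_x L = 0): Q x + c + A^T lambda = 0.
Primal feasibility: A x = b.

This gives the KKT block system:
  [ Q   A^T ] [ x     ]   [-c ]
  [ A    0  ] [ lambda ] = [ b ]

Solving the linear system:
  x*      = (-3, -1.6023, 0.9545)
  lambda* = (-6.6439)
  f(x*)   = 22.9261

x* = (-3, -1.6023, 0.9545), lambda* = (-6.6439)


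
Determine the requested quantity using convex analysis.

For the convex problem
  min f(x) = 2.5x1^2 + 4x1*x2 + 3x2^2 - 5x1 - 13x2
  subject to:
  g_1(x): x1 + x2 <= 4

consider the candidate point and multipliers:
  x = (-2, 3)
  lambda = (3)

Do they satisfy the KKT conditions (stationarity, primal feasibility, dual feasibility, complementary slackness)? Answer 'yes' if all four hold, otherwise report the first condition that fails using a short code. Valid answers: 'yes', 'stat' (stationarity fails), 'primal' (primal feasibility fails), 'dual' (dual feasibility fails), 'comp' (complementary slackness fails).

Gradient of f: grad f(x) = Q x + c = (-3, -3)
Constraint values g_i(x) = a_i^T x - b_i:
  g_1((-2, 3)) = -3
Stationarity residual: grad f(x) + sum_i lambda_i a_i = (0, 0)
  -> stationarity OK
Primal feasibility (all g_i <= 0): OK
Dual feasibility (all lambda_i >= 0): OK
Complementary slackness (lambda_i * g_i(x) = 0 for all i): FAILS

Verdict: the first failing condition is complementary_slackness -> comp.

comp


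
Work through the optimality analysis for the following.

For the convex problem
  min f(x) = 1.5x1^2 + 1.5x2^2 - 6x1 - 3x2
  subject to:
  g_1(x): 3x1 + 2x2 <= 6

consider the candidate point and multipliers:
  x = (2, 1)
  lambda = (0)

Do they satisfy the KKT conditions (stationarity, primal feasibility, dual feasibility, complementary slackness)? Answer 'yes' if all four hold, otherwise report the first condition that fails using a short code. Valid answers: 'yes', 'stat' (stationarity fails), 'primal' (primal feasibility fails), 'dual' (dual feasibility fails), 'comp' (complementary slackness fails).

Gradient of f: grad f(x) = Q x + c = (0, 0)
Constraint values g_i(x) = a_i^T x - b_i:
  g_1((2, 1)) = 2
Stationarity residual: grad f(x) + sum_i lambda_i a_i = (0, 0)
  -> stationarity OK
Primal feasibility (all g_i <= 0): FAILS
Dual feasibility (all lambda_i >= 0): OK
Complementary slackness (lambda_i * g_i(x) = 0 for all i): OK

Verdict: the first failing condition is primal_feasibility -> primal.

primal


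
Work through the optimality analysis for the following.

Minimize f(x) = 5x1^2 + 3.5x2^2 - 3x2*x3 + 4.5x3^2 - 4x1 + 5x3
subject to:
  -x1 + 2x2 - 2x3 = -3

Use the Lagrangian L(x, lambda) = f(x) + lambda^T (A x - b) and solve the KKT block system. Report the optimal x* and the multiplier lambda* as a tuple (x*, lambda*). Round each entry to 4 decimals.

Form the Lagrangian:
  L(x, lambda) = (1/2) x^T Q x + c^T x + lambda^T (A x - b)
Stationarity (grad_x L = 0): Q x + c + A^T lambda = 0.
Primal feasibility: A x = b.

This gives the KKT block system:
  [ Q   A^T ] [ x     ]   [-c ]
  [ A    0  ] [ lambda ] = [ b ]

Solving the linear system:
  x*      = (0.7974, -1.1608, -0.0595)
  lambda* = (3.9736)
  f(x*)   = 4.217

x* = (0.7974, -1.1608, -0.0595), lambda* = (3.9736)


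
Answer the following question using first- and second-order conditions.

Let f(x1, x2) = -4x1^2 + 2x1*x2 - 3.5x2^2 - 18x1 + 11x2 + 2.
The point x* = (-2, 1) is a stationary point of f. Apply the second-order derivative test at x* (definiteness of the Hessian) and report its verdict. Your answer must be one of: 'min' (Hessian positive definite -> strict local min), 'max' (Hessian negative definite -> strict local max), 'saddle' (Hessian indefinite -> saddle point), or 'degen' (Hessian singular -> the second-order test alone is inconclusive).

Compute the Hessian H = grad^2 f:
  H = [[-8, 2], [2, -7]]
Verify stationarity: grad f(x*) = H x* + g = (0, 0).
Eigenvalues of H: -9.5616, -5.4384.
Both eigenvalues < 0, so H is negative definite -> x* is a strict local max.

max


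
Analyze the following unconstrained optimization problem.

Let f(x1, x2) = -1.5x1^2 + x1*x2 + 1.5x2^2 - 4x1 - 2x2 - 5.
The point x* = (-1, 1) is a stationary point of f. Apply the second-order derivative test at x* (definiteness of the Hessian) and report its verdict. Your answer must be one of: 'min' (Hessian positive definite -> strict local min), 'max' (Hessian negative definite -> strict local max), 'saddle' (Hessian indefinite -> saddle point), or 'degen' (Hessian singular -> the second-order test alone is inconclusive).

Compute the Hessian H = grad^2 f:
  H = [[-3, 1], [1, 3]]
Verify stationarity: grad f(x*) = H x* + g = (0, 0).
Eigenvalues of H: -3.1623, 3.1623.
Eigenvalues have mixed signs, so H is indefinite -> x* is a saddle point.

saddle


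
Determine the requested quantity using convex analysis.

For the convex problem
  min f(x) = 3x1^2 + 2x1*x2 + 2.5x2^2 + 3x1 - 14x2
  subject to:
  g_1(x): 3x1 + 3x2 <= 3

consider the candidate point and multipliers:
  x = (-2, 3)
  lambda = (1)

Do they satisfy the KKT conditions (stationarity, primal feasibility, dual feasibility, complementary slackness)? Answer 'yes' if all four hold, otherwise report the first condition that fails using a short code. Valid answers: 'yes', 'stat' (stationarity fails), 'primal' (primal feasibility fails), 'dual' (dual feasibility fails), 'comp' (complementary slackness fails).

Gradient of f: grad f(x) = Q x + c = (-3, -3)
Constraint values g_i(x) = a_i^T x - b_i:
  g_1((-2, 3)) = 0
Stationarity residual: grad f(x) + sum_i lambda_i a_i = (0, 0)
  -> stationarity OK
Primal feasibility (all g_i <= 0): OK
Dual feasibility (all lambda_i >= 0): OK
Complementary slackness (lambda_i * g_i(x) = 0 for all i): OK

Verdict: yes, KKT holds.

yes


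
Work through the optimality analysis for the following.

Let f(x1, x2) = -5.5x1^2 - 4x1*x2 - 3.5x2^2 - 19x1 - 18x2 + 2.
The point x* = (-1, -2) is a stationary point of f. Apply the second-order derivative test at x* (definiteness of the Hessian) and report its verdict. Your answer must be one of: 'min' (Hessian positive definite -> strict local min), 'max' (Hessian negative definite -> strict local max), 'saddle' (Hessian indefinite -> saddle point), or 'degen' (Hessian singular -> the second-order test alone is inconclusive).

Compute the Hessian H = grad^2 f:
  H = [[-11, -4], [-4, -7]]
Verify stationarity: grad f(x*) = H x* + g = (0, 0).
Eigenvalues of H: -13.4721, -4.5279.
Both eigenvalues < 0, so H is negative definite -> x* is a strict local max.

max


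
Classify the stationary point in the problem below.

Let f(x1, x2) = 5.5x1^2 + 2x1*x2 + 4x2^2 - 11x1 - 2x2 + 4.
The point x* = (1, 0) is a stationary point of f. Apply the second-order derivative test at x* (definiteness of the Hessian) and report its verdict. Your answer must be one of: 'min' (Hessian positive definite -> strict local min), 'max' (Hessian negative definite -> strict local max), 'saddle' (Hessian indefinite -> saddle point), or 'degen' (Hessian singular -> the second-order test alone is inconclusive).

Compute the Hessian H = grad^2 f:
  H = [[11, 2], [2, 8]]
Verify stationarity: grad f(x*) = H x* + g = (0, 0).
Eigenvalues of H: 7, 12.
Both eigenvalues > 0, so H is positive definite -> x* is a strict local min.

min


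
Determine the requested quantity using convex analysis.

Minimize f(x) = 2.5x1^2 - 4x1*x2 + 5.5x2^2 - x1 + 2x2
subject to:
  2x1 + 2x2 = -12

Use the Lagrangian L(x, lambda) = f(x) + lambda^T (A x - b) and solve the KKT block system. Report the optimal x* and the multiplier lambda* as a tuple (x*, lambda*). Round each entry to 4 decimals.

Form the Lagrangian:
  L(x, lambda) = (1/2) x^T Q x + c^T x + lambda^T (A x - b)
Stationarity (grad_x L = 0): Q x + c + A^T lambda = 0.
Primal feasibility: A x = b.

This gives the KKT block system:
  [ Q   A^T ] [ x     ]   [-c ]
  [ A    0  ] [ lambda ] = [ b ]

Solving the linear system:
  x*      = (-3.625, -2.375)
  lambda* = (4.8125)
  f(x*)   = 28.3125

x* = (-3.625, -2.375), lambda* = (4.8125)


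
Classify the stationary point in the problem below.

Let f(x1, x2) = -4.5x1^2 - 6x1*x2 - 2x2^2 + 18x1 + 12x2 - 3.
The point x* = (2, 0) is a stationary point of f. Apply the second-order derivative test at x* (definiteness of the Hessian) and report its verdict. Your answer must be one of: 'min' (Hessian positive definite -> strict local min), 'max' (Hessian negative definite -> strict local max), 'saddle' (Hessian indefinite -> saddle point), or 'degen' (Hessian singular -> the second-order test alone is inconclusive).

Compute the Hessian H = grad^2 f:
  H = [[-9, -6], [-6, -4]]
Verify stationarity: grad f(x*) = H x* + g = (0, 0).
Eigenvalues of H: -13, 0.
H has a zero eigenvalue (singular; negative semidefinite but not definite), so H is neither positive definite, negative definite, nor indefinite. The second-order test alone is inconclusive -> degen.
(Indeed, f is constant along the null direction of H through x*, so x* is not a strict local extremum.)

degen


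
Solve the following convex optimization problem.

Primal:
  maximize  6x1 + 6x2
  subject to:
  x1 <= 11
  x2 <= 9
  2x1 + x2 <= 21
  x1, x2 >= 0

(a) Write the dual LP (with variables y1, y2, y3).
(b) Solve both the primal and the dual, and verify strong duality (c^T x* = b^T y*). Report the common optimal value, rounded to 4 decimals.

The standard primal-dual pair for 'max c^T x s.t. A x <= b, x >= 0' is:
  Dual:  min b^T y  s.t.  A^T y >= c,  y >= 0.

So the dual LP is:
  minimize  11y1 + 9y2 + 21y3
  subject to:
    y1 + 2y3 >= 6
    y2 + y3 >= 6
    y1, y2, y3 >= 0

Solving the primal: x* = (6, 9).
  primal value c^T x* = 90.
Solving the dual: y* = (0, 3, 3).
  dual value b^T y* = 90.
Strong duality: c^T x* = b^T y*. Confirmed.

90


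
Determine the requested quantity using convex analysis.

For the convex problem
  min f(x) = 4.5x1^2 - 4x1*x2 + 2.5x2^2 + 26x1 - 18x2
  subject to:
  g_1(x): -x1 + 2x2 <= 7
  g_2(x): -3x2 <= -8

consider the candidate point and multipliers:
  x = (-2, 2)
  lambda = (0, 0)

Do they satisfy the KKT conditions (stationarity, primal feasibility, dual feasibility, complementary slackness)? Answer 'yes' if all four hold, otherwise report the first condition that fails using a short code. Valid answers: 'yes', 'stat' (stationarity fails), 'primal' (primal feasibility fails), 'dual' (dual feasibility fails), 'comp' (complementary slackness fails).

Gradient of f: grad f(x) = Q x + c = (0, 0)
Constraint values g_i(x) = a_i^T x - b_i:
  g_1((-2, 2)) = -1
  g_2((-2, 2)) = 2
Stationarity residual: grad f(x) + sum_i lambda_i a_i = (0, 0)
  -> stationarity OK
Primal feasibility (all g_i <= 0): FAILS
Dual feasibility (all lambda_i >= 0): OK
Complementary slackness (lambda_i * g_i(x) = 0 for all i): OK

Verdict: the first failing condition is primal_feasibility -> primal.

primal


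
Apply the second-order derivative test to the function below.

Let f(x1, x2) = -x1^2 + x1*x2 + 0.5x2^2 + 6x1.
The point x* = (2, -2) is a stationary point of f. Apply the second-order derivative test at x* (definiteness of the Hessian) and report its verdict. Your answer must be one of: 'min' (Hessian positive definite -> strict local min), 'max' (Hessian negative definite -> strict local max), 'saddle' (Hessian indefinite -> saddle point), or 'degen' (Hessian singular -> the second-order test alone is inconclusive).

Compute the Hessian H = grad^2 f:
  H = [[-2, 1], [1, 1]]
Verify stationarity: grad f(x*) = H x* + g = (0, 0).
Eigenvalues of H: -2.3028, 1.3028.
Eigenvalues have mixed signs, so H is indefinite -> x* is a saddle point.

saddle


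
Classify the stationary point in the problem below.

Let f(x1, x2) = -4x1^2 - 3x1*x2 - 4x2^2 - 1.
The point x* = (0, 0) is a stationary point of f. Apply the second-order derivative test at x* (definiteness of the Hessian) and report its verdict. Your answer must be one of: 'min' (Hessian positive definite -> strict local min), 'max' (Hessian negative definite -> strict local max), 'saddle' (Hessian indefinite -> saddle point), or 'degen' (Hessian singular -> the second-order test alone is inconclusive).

Compute the Hessian H = grad^2 f:
  H = [[-8, -3], [-3, -8]]
Verify stationarity: grad f(x*) = H x* + g = (0, 0).
Eigenvalues of H: -11, -5.
Both eigenvalues < 0, so H is negative definite -> x* is a strict local max.

max
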